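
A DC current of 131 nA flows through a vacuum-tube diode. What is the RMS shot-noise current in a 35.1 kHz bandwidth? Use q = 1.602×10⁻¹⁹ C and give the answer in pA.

38.4 pA

I_n = √(2qI·B)
2qI·B = 2 × 1.602×10⁻¹⁹ × 1.31×10⁻⁷ × 3.51×10⁴ = 1.47×10⁻²¹ A²
I_n = √(1.47×10⁻²¹) = 3.84×10⁻¹¹ A = 38.4 pA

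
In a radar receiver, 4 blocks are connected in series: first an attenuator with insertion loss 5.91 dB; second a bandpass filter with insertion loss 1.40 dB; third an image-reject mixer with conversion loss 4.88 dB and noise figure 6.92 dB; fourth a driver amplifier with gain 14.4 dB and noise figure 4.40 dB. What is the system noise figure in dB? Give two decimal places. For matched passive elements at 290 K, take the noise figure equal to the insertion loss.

Convert to linear (a loss of L dB is a gain of −L dB): F_i = 10^(NF_i/10), G_i = 10^(G_i,dB/10)
  Stage 1: F_1 = 10^(5.91/10) = 3.899, G_1 = 10^(−5.91/10) = 0.2564
  Stage 2: F_2 = 10^(1.40/10) = 1.380, G_2 = 10^(−1.40/10) = 0.7244
  Stage 3: F_3 = 10^(6.92/10) = 4.920, G_3 = 10^(−4.88/10) = 0.3251
  Stage 4: F_4 = 10^(4.40/10) = 2.754, G_4 = 10^(14.4/10) = 27.54
Friis cascade:
  F = 3.899 + (1.380 − 1)/0.2564 + (4.920 − 1)/0.1858 + (2.754 − 1)/0.06039 = 55.53
NF = 10 log₁₀(55.53) = 17.45 dB

17.45 dB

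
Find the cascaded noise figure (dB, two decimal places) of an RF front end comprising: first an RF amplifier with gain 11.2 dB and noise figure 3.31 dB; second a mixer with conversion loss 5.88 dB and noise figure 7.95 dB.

4.05 dB

Convert to linear (a loss of L dB is a gain of −L dB): F_i = 10^(NF_i/10), G_i = 10^(G_i,dB/10)
  Stage 1: F_1 = 10^(3.31/10) = 2.143, G_1 = 10^(11.2/10) = 13.18
  Stage 2: F_2 = 10^(7.95/10) = 6.237, G_2 = 10^(−5.88/10) = 0.2582
Friis cascade:
  F = 2.143 + (6.237 − 1)/13.18 = 2.540
NF = 10 log₁₀(2.540) = 4.05 dB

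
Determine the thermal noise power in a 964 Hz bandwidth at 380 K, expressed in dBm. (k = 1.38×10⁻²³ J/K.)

P_n = kTB = 1.38×10⁻²³ × 380 × 9.64×10² = 5.06×10⁻¹⁸ W
In dBm: 10 log₁₀(5.06×10⁻¹⁸ / 10⁻³) = −143.0 dBm

−143.0 dBm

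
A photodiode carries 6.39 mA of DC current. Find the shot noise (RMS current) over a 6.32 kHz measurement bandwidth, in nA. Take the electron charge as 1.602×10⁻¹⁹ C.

3.60 nA

I_n = √(2qI·B)
2qI·B = 2 × 1.602×10⁻¹⁹ × 6.39×10⁻³ × 6.32×10³ = 1.29×10⁻¹⁷ A²
I_n = √(1.29×10⁻¹⁷) = 3.60×10⁻⁹ A = 3.60 nA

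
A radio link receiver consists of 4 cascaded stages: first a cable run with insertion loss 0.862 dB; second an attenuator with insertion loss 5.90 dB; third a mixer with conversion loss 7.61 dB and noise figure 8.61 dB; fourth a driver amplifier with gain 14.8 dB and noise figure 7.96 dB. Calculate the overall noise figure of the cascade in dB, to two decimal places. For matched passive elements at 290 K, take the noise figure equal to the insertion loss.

22.51 dB

Convert to linear (a loss of L dB is a gain of −L dB): F_i = 10^(NF_i/10), G_i = 10^(G_i,dB/10)
  Stage 1: F_1 = 10^(0.862/10) = 1.220, G_1 = 10^(−0.862/10) = 0.8200
  Stage 2: F_2 = 10^(5.90/10) = 3.890, G_2 = 10^(−5.90/10) = 0.2570
  Stage 3: F_3 = 10^(8.61/10) = 7.261, G_3 = 10^(−7.61/10) = 0.1734
  Stage 4: F_4 = 10^(7.96/10) = 6.252, G_4 = 10^(14.8/10) = 30.20
Friis cascade:
  F = 1.220 + (3.890 − 1)/0.8200 + (7.261 − 1)/0.2108 + (6.252 − 1)/0.03654 = 178.2
NF = 10 log₁₀(178.2) = 22.51 dB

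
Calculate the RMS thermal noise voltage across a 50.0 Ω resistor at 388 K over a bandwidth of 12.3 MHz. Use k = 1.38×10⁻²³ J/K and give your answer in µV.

3.63 µV

V_n = √(4kTRB)
4kTRB = 4 × 1.38×10⁻²³ × 388 × 5.00×10¹ × 1.23×10⁷ = 1.32×10⁻¹¹ V²
V_n = √(1.32×10⁻¹¹) = 3.63×10⁻⁶ V = 3.63 µV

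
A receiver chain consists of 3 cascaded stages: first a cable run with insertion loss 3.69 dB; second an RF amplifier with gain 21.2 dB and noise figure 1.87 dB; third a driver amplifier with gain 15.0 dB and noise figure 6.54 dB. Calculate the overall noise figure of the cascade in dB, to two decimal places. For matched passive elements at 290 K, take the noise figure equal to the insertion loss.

5.63 dB

Convert to linear (a loss of L dB is a gain of −L dB): F_i = 10^(NF_i/10), G_i = 10^(G_i,dB/10)
  Stage 1: F_1 = 10^(3.69/10) = 2.339, G_1 = 10^(−3.69/10) = 0.4276
  Stage 2: F_2 = 10^(1.87/10) = 1.538, G_2 = 10^(21.2/10) = 131.8
  Stage 3: F_3 = 10^(6.54/10) = 4.508, G_3 = 10^(15.0/10) = 31.62
Friis cascade:
  F = 2.339 + (1.538 − 1)/0.4276 + (4.508 − 1)/56.36 = 3.660
NF = 10 log₁₀(3.660) = 5.63 dB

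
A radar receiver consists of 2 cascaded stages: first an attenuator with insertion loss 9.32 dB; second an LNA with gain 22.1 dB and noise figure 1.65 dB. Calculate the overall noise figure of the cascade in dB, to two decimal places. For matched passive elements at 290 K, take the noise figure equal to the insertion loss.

Convert to linear (a loss of L dB is a gain of −L dB): F_i = 10^(NF_i/10), G_i = 10^(G_i,dB/10)
  Stage 1: F_1 = 10^(9.32/10) = 8.551, G_1 = 10^(−9.32/10) = 0.1169
  Stage 2: F_2 = 10^(1.65/10) = 1.462, G_2 = 10^(22.1/10) = 162.2
Friis cascade:
  F = 8.551 + (1.462 − 1)/0.1169 = 12.50
NF = 10 log₁₀(12.50) = 10.97 dB

10.97 dB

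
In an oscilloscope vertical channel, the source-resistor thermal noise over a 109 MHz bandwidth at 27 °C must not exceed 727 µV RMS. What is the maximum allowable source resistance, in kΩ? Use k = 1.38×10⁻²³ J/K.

293 kΩ

T = 27 °C + 273.15 = 300.15 K
Johnson–Nyquist: V_n = √(4kTRB) ⇒ R = V_n² / (4kTB)
4kTB = 4 × 1.38×10⁻²³ × 300.15 × 1.09×10⁸ = 1.81×10⁻¹²
R = (7.27×10⁻⁴)² / 1.81×10⁻¹² = 2.93×10⁵ Ω = 293 kΩ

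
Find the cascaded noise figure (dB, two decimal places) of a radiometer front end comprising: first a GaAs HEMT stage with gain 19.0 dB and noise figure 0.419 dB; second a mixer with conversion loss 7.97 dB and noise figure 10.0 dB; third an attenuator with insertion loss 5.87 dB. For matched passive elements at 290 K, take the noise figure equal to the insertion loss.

1.59 dB

Convert to linear (a loss of L dB is a gain of −L dB): F_i = 10^(NF_i/10), G_i = 10^(G_i,dB/10)
  Stage 1: F_1 = 10^(0.419/10) = 1.101, G_1 = 10^(19.0/10) = 79.43
  Stage 2: F_2 = 10^(10.0/10) = 10.00, G_2 = 10^(−7.97/10) = 0.1596
  Stage 3: F_3 = 10^(5.87/10) = 3.864, G_3 = 10^(−5.87/10) = 0.2588
Friis cascade:
  F = 1.101 + (10.00 − 1)/79.43 + (3.864 − 1)/12.68 = 1.440
NF = 10 log₁₀(1.440) = 1.59 dB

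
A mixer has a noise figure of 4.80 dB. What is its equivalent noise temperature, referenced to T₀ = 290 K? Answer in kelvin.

F = 10^(4.80/10) = 3.01995
T_e = (F − 1)·T₀ = (3.01995 − 1) × 290 = 586 K

586 K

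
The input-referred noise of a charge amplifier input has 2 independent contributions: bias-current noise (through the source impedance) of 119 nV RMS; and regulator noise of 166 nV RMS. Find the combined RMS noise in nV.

204 nV

Uncorrelated sources add in power (mean-square): V_tot = √(ΣV_i²)
V_tot = √[(1.19×10⁻⁷)² + (1.66×10⁻⁷)²] = 2.04×10⁻⁷ V = 204 nV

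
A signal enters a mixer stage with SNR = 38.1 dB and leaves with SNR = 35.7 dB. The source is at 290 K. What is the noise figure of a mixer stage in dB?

NF (dB) = SNR_in(dB) − SNR_out(dB) when the source is at T₀
NF = 38.1 − 35.7 = 2.4 dB

2.4 dB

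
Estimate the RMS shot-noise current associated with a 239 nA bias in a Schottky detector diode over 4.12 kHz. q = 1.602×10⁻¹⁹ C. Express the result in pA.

I_n = √(2qI·B)
2qI·B = 2 × 1.602×10⁻¹⁹ × 2.39×10⁻⁷ × 4.12×10³ = 3.15×10⁻²² A²
I_n = √(3.15×10⁻²²) = 1.78×10⁻¹¹ A = 17.8 pA

17.8 pA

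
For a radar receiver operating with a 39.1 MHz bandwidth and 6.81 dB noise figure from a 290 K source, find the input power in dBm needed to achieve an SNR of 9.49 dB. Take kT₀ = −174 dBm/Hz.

Sensitivity = −174 + 10 log₁₀(B) + NF + SNR_min
= −174 + 75.92 + 6.81 + 9.49
= −81.78 dBm → −81.8 dBm

−81.8 dBm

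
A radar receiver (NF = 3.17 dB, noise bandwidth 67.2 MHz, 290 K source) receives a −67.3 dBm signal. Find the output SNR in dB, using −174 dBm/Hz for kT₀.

Noise floor: N = −174 + 10 log₁₀(B) + NF
10 log₁₀(6.72×10⁷) = 78.27 dB
N = −174 + 78.27 + 3.17 = −92.56 dBm
SNR = P_sig − N = −67.3 − (−92.56) = 25.26 dB → 25.3 dB

25.3 dB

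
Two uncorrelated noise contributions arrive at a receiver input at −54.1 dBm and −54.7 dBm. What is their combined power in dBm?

Convert to linear, add, convert back:
P₁ = 3.89×10⁻⁹ W, P₂ = 3.39×10⁻⁹ W
P_tot = 7.28×10⁻⁹ W → 10 log₁₀(P_tot / 10⁻³) = −51.4 dBm

−51.4 dBm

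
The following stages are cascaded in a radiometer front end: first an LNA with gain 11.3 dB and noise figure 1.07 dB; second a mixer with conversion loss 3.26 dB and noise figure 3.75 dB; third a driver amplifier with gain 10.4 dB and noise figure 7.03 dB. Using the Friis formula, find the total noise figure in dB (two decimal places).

Convert to linear (a loss of L dB is a gain of −L dB): F_i = 10^(NF_i/10), G_i = 10^(G_i,dB/10)
  Stage 1: F_1 = 10^(1.07/10) = 1.279, G_1 = 10^(11.3/10) = 13.49
  Stage 2: F_2 = 10^(3.75/10) = 2.371, G_2 = 10^(−3.26/10) = 0.4721
  Stage 3: F_3 = 10^(7.03/10) = 5.047, G_3 = 10^(10.4/10) = 10.96
Friis cascade:
  F = 1.279 + (2.371 − 1)/13.49 + (5.047 − 1)/6.368 = 2.017
NF = 10 log₁₀(2.017) = 3.05 dB

3.05 dB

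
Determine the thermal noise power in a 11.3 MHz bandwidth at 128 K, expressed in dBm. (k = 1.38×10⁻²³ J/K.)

P_n = kTB = 1.38×10⁻²³ × 128 × 1.13×10⁷ = 2.00×10⁻¹⁴ W
In dBm: 10 log₁₀(2.00×10⁻¹⁴ / 10⁻³) = −107.0 dBm

−107.0 dBm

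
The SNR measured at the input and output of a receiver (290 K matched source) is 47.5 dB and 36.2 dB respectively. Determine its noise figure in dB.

NF (dB) = SNR_in(dB) − SNR_out(dB) when the source is at T₀
NF = 47.5 − 36.2 = 11.3 dB

11.3 dB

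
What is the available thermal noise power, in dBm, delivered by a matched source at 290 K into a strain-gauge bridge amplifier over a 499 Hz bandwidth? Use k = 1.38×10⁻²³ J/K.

P_n = kTB = 1.38×10⁻²³ × 290 × 4.99×10² = 2.00×10⁻¹⁸ W
In dBm: 10 log₁₀(2.00×10⁻¹⁸ / 10⁻³) = −147.0 dBm

−147.0 dBm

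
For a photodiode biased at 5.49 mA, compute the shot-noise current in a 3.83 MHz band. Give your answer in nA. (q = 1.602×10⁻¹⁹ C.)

82.1 nA

I_n = √(2qI·B)
2qI·B = 2 × 1.602×10⁻¹⁹ × 5.49×10⁻³ × 3.83×10⁶ = 6.74×10⁻¹⁵ A²
I_n = √(6.74×10⁻¹⁵) = 8.21×10⁻⁸ A = 82.1 nA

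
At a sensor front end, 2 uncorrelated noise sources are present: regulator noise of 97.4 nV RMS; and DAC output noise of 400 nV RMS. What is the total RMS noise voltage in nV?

412 nV

Uncorrelated sources add in power (mean-square): V_tot = √(ΣV_i²)
V_tot = √[(9.74×10⁻⁸)² + (4.00×10⁻⁷)²] = 4.12×10⁻⁷ V = 412 nV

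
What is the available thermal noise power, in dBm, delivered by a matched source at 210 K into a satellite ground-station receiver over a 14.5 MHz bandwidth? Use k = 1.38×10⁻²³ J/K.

P_n = kTB = 1.38×10⁻²³ × 210 × 1.45×10⁷ = 4.20×10⁻¹⁴ W
In dBm: 10 log₁₀(4.20×10⁻¹⁴ / 10⁻³) = −103.8 dBm

−103.8 dBm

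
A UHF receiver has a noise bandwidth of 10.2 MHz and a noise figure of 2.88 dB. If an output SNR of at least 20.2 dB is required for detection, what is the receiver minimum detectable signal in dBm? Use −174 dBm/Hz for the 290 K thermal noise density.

−80.8 dBm

Sensitivity = −174 + 10 log₁₀(B) + NF + SNR_min
= −174 + 70.09 + 2.88 + 20.2
= −80.83 dBm → −80.8 dBm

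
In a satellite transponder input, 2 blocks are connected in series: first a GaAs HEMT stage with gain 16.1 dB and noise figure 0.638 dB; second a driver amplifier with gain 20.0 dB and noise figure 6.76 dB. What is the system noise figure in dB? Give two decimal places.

0.97 dB

Convert to linear (a loss of L dB is a gain of −L dB): F_i = 10^(NF_i/10), G_i = 10^(G_i,dB/10)
  Stage 1: F_1 = 10^(0.638/10) = 1.158, G_1 = 10^(16.1/10) = 40.74
  Stage 2: F_2 = 10^(6.76/10) = 4.742, G_2 = 10^(20.0/10) = 100.0
Friis cascade:
  F = 1.158 + (4.742 − 1)/40.74 = 1.250
NF = 10 log₁₀(1.250) = 0.97 dB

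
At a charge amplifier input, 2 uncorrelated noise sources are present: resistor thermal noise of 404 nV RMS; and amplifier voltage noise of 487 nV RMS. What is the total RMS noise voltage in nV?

633 nV

Uncorrelated sources add in power (mean-square): V_tot = √(ΣV_i²)
V_tot = √[(4.04×10⁻⁷)² + (4.87×10⁻⁷)²] = 6.33×10⁻⁷ V = 633 nV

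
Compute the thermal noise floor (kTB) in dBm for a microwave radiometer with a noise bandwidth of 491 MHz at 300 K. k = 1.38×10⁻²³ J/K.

P_n = kTB = 1.38×10⁻²³ × 300 × 4.91×10⁸ = 2.03×10⁻¹² W
In dBm: 10 log₁₀(2.03×10⁻¹² / 10⁻³) = −86.9 dBm

−86.9 dBm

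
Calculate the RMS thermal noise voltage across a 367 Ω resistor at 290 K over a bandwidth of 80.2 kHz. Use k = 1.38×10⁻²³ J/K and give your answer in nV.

686 nV

V_n = √(4kTRB)
4kTRB = 4 × 1.38×10⁻²³ × 290 × 3.67×10² × 8.02×10⁴ = 4.71×10⁻¹³ V²
V_n = √(4.71×10⁻¹³) = 6.86×10⁻⁷ V = 686 nV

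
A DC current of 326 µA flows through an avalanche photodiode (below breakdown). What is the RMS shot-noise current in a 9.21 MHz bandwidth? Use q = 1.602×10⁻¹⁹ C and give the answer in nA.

I_n = √(2qI·B)
2qI·B = 2 × 1.602×10⁻¹⁹ × 3.26×10⁻⁴ × 9.21×10⁶ = 9.62×10⁻¹⁶ A²
I_n = √(9.62×10⁻¹⁶) = 3.10×10⁻⁸ A = 31.0 nA

31.0 nA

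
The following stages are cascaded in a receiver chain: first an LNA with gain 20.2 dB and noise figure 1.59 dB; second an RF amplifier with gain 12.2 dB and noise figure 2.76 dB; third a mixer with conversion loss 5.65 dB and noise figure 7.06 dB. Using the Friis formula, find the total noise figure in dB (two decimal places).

Convert to linear (a loss of L dB is a gain of −L dB): F_i = 10^(NF_i/10), G_i = 10^(G_i,dB/10)
  Stage 1: F_1 = 10^(1.59/10) = 1.442, G_1 = 10^(20.2/10) = 104.7
  Stage 2: F_2 = 10^(2.76/10) = 1.888, G_2 = 10^(12.2/10) = 16.60
  Stage 3: F_3 = 10^(7.06/10) = 5.082, G_3 = 10^(−5.65/10) = 0.2723
Friis cascade:
  F = 1.442 + (1.888 − 1)/104.7 + (5.082 − 1)/1738 = 1.453
NF = 10 log₁₀(1.453) = 1.62 dB

1.62 dB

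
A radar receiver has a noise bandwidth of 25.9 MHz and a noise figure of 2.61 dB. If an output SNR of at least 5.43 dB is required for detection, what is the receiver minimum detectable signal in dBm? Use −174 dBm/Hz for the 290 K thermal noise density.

Sensitivity = −174 + 10 log₁₀(B) + NF + SNR_min
= −174 + 74.13 + 2.61 + 5.43
= −91.83 dBm → −91.8 dBm

−91.8 dBm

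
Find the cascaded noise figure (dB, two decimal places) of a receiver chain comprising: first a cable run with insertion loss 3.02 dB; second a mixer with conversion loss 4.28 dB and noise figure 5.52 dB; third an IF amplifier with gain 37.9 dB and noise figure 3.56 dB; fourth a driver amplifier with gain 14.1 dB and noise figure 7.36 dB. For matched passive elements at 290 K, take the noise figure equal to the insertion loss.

11.45 dB

Convert to linear (a loss of L dB is a gain of −L dB): F_i = 10^(NF_i/10), G_i = 10^(G_i,dB/10)
  Stage 1: F_1 = 10^(3.02/10) = 2.004, G_1 = 10^(−3.02/10) = 0.4989
  Stage 2: F_2 = 10^(5.52/10) = 3.565, G_2 = 10^(−4.28/10) = 0.3733
  Stage 3: F_3 = 10^(3.56/10) = 2.270, G_3 = 10^(37.9/10) = 6166
  Stage 4: F_4 = 10^(7.36/10) = 5.445, G_4 = 10^(14.1/10) = 25.70
Friis cascade:
  F = 2.004 + (3.565 − 1)/0.4989 + (2.270 − 1)/0.1862 + (5.445 − 1)/1148 = 13.97
NF = 10 log₁₀(13.97) = 11.45 dB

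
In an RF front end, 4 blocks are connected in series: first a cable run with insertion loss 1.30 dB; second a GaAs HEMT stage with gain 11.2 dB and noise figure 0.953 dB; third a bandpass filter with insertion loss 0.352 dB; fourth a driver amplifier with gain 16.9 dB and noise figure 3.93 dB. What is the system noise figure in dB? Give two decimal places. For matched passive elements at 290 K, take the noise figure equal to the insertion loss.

Convert to linear (a loss of L dB is a gain of −L dB): F_i = 10^(NF_i/10), G_i = 10^(G_i,dB/10)
  Stage 1: F_1 = 10^(1.30/10) = 1.349, G_1 = 10^(−1.30/10) = 0.7413
  Stage 2: F_2 = 10^(0.953/10) = 1.245, G_2 = 10^(11.2/10) = 13.18
  Stage 3: F_3 = 10^(0.352/10) = 1.084, G_3 = 10^(−0.352/10) = 0.9221
  Stage 4: F_4 = 10^(3.93/10) = 2.472, G_4 = 10^(16.9/10) = 48.98
Friis cascade:
  F = 1.349 + (1.245 − 1)/0.7413 + (1.084 − 1)/9.772 + (2.472 − 1)/9.012 = 1.852
NF = 10 log₁₀(1.852) = 2.68 dB

2.68 dB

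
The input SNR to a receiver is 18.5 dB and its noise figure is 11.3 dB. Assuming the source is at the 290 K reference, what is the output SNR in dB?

By definition F = SNR_in/SNR_out, so in dB: SNR_out = SNR_in − NF
SNR_out = 18.5 − 11.3 = 7.2 dB

7.2 dB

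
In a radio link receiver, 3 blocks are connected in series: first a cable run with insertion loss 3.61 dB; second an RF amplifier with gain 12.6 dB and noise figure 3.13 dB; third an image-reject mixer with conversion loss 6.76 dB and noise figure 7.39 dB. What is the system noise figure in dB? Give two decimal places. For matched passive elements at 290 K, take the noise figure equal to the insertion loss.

Convert to linear (a loss of L dB is a gain of −L dB): F_i = 10^(NF_i/10), G_i = 10^(G_i,dB/10)
  Stage 1: F_1 = 10^(3.61/10) = 2.296, G_1 = 10^(−3.61/10) = 0.4355
  Stage 2: F_2 = 10^(3.13/10) = 2.056, G_2 = 10^(12.6/10) = 18.20
  Stage 3: F_3 = 10^(7.39/10) = 5.483, G_3 = 10^(−6.76/10) = 0.2109
Friis cascade:
  F = 2.296 + (2.056 − 1)/0.4355 + (5.483 − 1)/7.925 = 5.286
NF = 10 log₁₀(5.286) = 7.23 dB

7.23 dB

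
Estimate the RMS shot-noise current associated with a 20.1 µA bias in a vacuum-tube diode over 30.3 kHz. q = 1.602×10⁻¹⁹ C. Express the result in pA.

442 pA

I_n = √(2qI·B)
2qI·B = 2 × 1.602×10⁻¹⁹ × 2.01×10⁻⁵ × 3.03×10⁴ = 1.95×10⁻¹⁹ A²
I_n = √(1.95×10⁻¹⁹) = 4.42×10⁻¹⁰ A = 442 pA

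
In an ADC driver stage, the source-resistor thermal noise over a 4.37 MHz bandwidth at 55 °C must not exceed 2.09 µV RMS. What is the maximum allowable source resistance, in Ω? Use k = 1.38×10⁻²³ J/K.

T = 55 °C + 273.15 = 328.15 K
Johnson–Nyquist: V_n = √(4kTRB) ⇒ R = V_n² / (4kTB)
4kTB = 4 × 1.38×10⁻²³ × 328.15 × 4.37×10⁶ = 7.92×10⁻¹⁴
R = (2.09×10⁻⁶)² / 7.92×10⁻¹⁴ = 5.52×10¹ Ω = 55.2 Ω

55.2 Ω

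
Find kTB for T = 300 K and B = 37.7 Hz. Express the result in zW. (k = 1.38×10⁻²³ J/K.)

156 zW

P_n = kTB = 1.38×10⁻²³ × 300 × 3.77×10¹ = 1.56×10⁻¹⁹ W = 156 zW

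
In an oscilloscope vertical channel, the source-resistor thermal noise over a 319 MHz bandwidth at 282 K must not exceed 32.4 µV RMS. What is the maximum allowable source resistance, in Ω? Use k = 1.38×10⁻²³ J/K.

Johnson–Nyquist: V_n = √(4kTRB) ⇒ R = V_n² / (4kTB)
4kTB = 4 × 1.38×10⁻²³ × 282 × 3.19×10⁸ = 4.97×10⁻¹²
R = (3.24×10⁻⁵)² / 4.97×10⁻¹² = 2.11×10² Ω = 211 Ω

211 Ω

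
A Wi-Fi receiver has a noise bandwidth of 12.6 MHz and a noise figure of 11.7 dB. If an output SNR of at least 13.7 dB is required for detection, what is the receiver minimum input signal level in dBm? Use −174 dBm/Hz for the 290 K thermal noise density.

−77.6 dBm

Sensitivity = −174 + 10 log₁₀(B) + NF + SNR_min
= −174 + 71 + 11.7 + 13.7
= −77.6 dBm → −77.6 dBm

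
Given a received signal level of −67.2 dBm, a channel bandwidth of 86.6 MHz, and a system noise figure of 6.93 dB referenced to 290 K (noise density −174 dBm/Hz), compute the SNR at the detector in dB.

20.5 dB

Noise floor: N = −174 + 10 log₁₀(B) + NF
10 log₁₀(8.66×10⁷) = 79.38 dB
N = −174 + 79.38 + 6.93 = −87.69 dBm
SNR = P_sig − N = −67.2 − (−87.69) = 20.49 dB → 20.5 dB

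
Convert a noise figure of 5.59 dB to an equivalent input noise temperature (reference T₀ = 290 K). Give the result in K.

761 K

F = 10^(5.59/10) = 3.62243
T_e = (F − 1)·T₀ = (3.62243 − 1) × 290 = 761 K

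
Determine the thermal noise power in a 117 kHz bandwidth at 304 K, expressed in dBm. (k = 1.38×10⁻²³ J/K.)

P_n = kTB = 1.38×10⁻²³ × 304 × 1.17×10⁵ = 4.91×10⁻¹⁶ W
In dBm: 10 log₁₀(4.91×10⁻¹⁶ / 10⁻³) = −123.1 dBm

−123.1 dBm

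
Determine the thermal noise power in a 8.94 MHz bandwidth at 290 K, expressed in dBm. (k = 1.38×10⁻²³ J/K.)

−104.5 dBm

P_n = kTB = 1.38×10⁻²³ × 290 × 8.94×10⁶ = 3.58×10⁻¹⁴ W
In dBm: 10 log₁₀(3.58×10⁻¹⁴ / 10⁻³) = −104.5 dBm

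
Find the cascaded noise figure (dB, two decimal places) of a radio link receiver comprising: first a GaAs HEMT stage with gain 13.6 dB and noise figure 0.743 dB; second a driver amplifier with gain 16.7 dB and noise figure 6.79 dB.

1.31 dB

Convert to linear (a loss of L dB is a gain of −L dB): F_i = 10^(NF_i/10), G_i = 10^(G_i,dB/10)
  Stage 1: F_1 = 10^(0.743/10) = 1.187, G_1 = 10^(13.6/10) = 22.91
  Stage 2: F_2 = 10^(6.79/10) = 4.775, G_2 = 10^(16.7/10) = 46.77
Friis cascade:
  F = 1.187 + (4.775 − 1)/22.91 = 1.351
NF = 10 log₁₀(1.351) = 1.31 dB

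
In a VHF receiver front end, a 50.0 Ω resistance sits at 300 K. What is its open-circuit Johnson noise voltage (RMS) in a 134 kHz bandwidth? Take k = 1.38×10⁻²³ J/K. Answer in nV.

333 nV

V_n = √(4kTRB)
4kTRB = 4 × 1.38×10⁻²³ × 300 × 5.00×10¹ × 1.34×10⁵ = 1.11×10⁻¹³ V²
V_n = √(1.11×10⁻¹³) = 3.33×10⁻⁷ V = 333 nV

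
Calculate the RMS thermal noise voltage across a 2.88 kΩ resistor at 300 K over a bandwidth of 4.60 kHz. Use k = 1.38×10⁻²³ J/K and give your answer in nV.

V_n = √(4kTRB)
4kTRB = 4 × 1.38×10⁻²³ × 300 × 2.88×10³ × 4.60×10³ = 2.19×10⁻¹³ V²
V_n = √(2.19×10⁻¹³) = 4.68×10⁻⁷ V = 468 nV

468 nV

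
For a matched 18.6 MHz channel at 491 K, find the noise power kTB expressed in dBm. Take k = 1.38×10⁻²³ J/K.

P_n = kTB = 1.38×10⁻²³ × 491 × 1.86×10⁷ = 1.26×10⁻¹³ W
In dBm: 10 log₁₀(1.26×10⁻¹³ / 10⁻³) = −99.0 dBm

−99.0 dBm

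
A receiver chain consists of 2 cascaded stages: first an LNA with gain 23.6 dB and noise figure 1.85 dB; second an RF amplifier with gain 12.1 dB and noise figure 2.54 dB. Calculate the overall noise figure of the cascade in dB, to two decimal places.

1.86 dB

Convert to linear (a loss of L dB is a gain of −L dB): F_i = 10^(NF_i/10), G_i = 10^(G_i,dB/10)
  Stage 1: F_1 = 10^(1.85/10) = 1.531, G_1 = 10^(23.6/10) = 229.1
  Stage 2: F_2 = 10^(2.54/10) = 1.795, G_2 = 10^(12.1/10) = 16.22
Friis cascade:
  F = 1.531 + (1.795 − 1)/229.1 = 1.535
NF = 10 log₁₀(1.535) = 1.86 dB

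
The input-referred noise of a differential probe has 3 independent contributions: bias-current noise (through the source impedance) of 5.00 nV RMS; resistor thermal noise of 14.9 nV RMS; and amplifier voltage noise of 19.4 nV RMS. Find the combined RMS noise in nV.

25.0 nV

Uncorrelated sources add in power (mean-square): V_tot = √(ΣV_i²)
V_tot = √[(5.00×10⁻⁹)² + (1.49×10⁻⁸)² + (1.94×10⁻⁸)²] = 2.50×10⁻⁸ V = 25.0 nV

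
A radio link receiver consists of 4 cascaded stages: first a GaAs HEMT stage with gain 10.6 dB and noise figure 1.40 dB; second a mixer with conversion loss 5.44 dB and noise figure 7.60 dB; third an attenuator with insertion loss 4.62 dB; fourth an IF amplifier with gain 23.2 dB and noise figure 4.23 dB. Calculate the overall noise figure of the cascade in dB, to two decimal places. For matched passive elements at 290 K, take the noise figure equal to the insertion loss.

Convert to linear (a loss of L dB is a gain of −L dB): F_i = 10^(NF_i/10), G_i = 10^(G_i,dB/10)
  Stage 1: F_1 = 10^(1.40/10) = 1.380, G_1 = 10^(10.6/10) = 11.48
  Stage 2: F_2 = 10^(7.60/10) = 5.754, G_2 = 10^(−5.44/10) = 0.2858
  Stage 3: F_3 = 10^(4.62/10) = 2.897, G_3 = 10^(−4.62/10) = 0.3451
  Stage 4: F_4 = 10^(4.23/10) = 2.649, G_4 = 10^(23.2/10) = 208.9
Friis cascade:
  F = 1.380 + (5.754 − 1)/11.48 + (2.897 − 1)/3.281 + (2.649 − 1)/1.132 = 3.829
NF = 10 log₁₀(3.829) = 5.83 dB

5.83 dB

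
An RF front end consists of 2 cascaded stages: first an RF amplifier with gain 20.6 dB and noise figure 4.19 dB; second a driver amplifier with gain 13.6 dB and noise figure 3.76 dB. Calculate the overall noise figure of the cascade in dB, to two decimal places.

4.21 dB

Convert to linear (a loss of L dB is a gain of −L dB): F_i = 10^(NF_i/10), G_i = 10^(G_i,dB/10)
  Stage 1: F_1 = 10^(4.19/10) = 2.624, G_1 = 10^(20.6/10) = 114.8
  Stage 2: F_2 = 10^(3.76/10) = 2.377, G_2 = 10^(13.6/10) = 22.91
Friis cascade:
  F = 2.624 + (2.377 − 1)/114.8 = 2.636
NF = 10 log₁₀(2.636) = 4.21 dB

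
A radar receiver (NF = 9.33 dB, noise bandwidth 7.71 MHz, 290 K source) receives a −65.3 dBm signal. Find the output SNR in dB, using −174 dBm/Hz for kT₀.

Noise floor: N = −174 + 10 log₁₀(B) + NF
10 log₁₀(7.71×10⁶) = 68.87 dB
N = −174 + 68.87 + 9.33 = −95.80 dBm
SNR = P_sig − N = −65.3 − (−95.80) = 30.50 dB → 30.5 dB

30.5 dB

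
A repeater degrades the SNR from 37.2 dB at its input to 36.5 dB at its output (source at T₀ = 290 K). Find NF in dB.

NF (dB) = SNR_in(dB) − SNR_out(dB) when the source is at T₀
NF = 37.2 − 36.5 = 0.7 dB

0.7 dB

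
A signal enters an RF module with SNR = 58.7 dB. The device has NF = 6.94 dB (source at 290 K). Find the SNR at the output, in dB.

51.76 dB

By definition F = SNR_in/SNR_out, so in dB: SNR_out = SNR_in − NF
SNR_out = 58.7 − 6.94 = 51.76 dB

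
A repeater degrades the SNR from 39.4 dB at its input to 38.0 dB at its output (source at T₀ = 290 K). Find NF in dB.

1.4 dB

NF (dB) = SNR_in(dB) − SNR_out(dB) when the source is at T₀
NF = 39.4 − 38.0 = 1.4 dB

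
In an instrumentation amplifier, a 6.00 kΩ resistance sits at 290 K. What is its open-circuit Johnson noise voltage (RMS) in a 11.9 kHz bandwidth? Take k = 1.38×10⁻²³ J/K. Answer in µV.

1.07 µV

V_n = √(4kTRB)
4kTRB = 4 × 1.38×10⁻²³ × 290 × 6.00×10³ × 1.19×10⁴ = 1.14×10⁻¹² V²
V_n = √(1.14×10⁻¹²) = 1.07×10⁻⁶ V = 1.07 µV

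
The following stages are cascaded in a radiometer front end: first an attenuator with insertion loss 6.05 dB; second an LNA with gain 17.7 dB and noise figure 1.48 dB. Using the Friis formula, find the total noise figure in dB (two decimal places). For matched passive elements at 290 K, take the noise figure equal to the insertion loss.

7.53 dB

Convert to linear (a loss of L dB is a gain of −L dB): F_i = 10^(NF_i/10), G_i = 10^(G_i,dB/10)
  Stage 1: F_1 = 10^(6.05/10) = 4.027, G_1 = 10^(−6.05/10) = 0.2483
  Stage 2: F_2 = 10^(1.48/10) = 1.406, G_2 = 10^(17.7/10) = 58.88
Friis cascade:
  F = 4.027 + (1.406 − 1)/0.2483 = 5.662
NF = 10 log₁₀(5.662) = 7.53 dB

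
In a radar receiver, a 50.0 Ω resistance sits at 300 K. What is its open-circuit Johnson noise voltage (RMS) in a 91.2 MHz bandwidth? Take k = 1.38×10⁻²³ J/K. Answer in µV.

8.69 µV

V_n = √(4kTRB)
4kTRB = 4 × 1.38×10⁻²³ × 300 × 5.00×10¹ × 9.12×10⁷ = 7.55×10⁻¹¹ V²
V_n = √(7.55×10⁻¹¹) = 8.69×10⁻⁶ V = 8.69 µV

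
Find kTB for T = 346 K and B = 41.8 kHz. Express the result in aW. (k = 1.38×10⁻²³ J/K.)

P_n = kTB = 1.38×10⁻²³ × 346 × 4.18×10⁴ = 2.00×10⁻¹⁶ W = 200 aW

200 aW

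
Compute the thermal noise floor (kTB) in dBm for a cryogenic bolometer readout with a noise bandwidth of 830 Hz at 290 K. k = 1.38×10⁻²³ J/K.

P_n = kTB = 1.38×10⁻²³ × 290 × 8.30×10² = 3.32×10⁻¹⁸ W
In dBm: 10 log₁₀(3.32×10⁻¹⁸ / 10⁻³) = −144.8 dBm

−144.8 dBm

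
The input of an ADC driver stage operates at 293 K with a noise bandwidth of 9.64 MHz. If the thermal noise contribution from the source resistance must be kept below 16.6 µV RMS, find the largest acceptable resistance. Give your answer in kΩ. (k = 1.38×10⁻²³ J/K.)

Johnson–Nyquist: V_n = √(4kTRB) ⇒ R = V_n² / (4kTB)
4kTB = 4 × 1.38×10⁻²³ × 293 × 9.64×10⁶ = 1.56×10⁻¹³
R = (1.66×10⁻⁵)² / 1.56×10⁻¹³ = 1.77×10³ Ω = 1.77 kΩ

1.77 kΩ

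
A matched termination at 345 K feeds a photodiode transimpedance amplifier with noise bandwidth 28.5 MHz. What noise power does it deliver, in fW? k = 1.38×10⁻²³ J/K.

136 fW

P_n = kTB = 1.38×10⁻²³ × 345 × 2.85×10⁷ = 1.36×10⁻¹³ W = 136 fW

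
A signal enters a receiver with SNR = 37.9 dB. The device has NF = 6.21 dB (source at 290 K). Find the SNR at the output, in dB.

By definition F = SNR_in/SNR_out, so in dB: SNR_out = SNR_in − NF
SNR_out = 37.9 − 6.21 = 31.69 dB

31.69 dB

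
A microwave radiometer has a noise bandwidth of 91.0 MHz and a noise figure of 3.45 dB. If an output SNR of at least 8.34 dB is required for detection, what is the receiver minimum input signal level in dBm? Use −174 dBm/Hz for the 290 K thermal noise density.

Sensitivity = −174 + 10 log₁₀(B) + NF + SNR_min
= −174 + 79.59 + 3.45 + 8.34
= −82.62 dBm → −82.6 dBm

−82.6 dBm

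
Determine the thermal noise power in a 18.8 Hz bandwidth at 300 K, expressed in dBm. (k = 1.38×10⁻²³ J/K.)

P_n = kTB = 1.38×10⁻²³ × 300 × 1.88×10¹ = 7.78×10⁻²⁰ W
In dBm: 10 log₁₀(7.78×10⁻²⁰ / 10⁻³) = −161.1 dBm

−161.1 dBm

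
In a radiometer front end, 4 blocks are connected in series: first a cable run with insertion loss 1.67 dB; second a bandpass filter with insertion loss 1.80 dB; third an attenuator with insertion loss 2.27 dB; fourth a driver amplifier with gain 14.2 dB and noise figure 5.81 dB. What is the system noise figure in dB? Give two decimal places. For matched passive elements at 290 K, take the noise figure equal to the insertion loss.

Convert to linear (a loss of L dB is a gain of −L dB): F_i = 10^(NF_i/10), G_i = 10^(G_i,dB/10)
  Stage 1: F_1 = 10^(1.67/10) = 1.469, G_1 = 10^(−1.67/10) = 0.6808
  Stage 2: F_2 = 10^(1.80/10) = 1.514, G_2 = 10^(−1.80/10) = 0.6607
  Stage 3: F_3 = 10^(2.27/10) = 1.687, G_3 = 10^(−2.27/10) = 0.5929
  Stage 4: F_4 = 10^(5.81/10) = 3.811, G_4 = 10^(14.2/10) = 26.30
Friis cascade:
  F = 1.469 + (1.514 − 1)/0.6808 + (1.687 − 1)/0.4498 + (3.811 − 1)/0.2667 = 14.29
NF = 10 log₁₀(14.29) = 11.55 dB

11.55 dB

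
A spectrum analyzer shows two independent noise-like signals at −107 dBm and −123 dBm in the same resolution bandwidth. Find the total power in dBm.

−106.9 dBm

Convert to linear, add, convert back:
P₁ = 2.00×10⁻¹⁴ W, P₂ = 5.01×10⁻¹⁶ W
P_tot = 2.05×10⁻¹⁴ W → 10 log₁₀(P_tot / 10⁻³) = −106.9 dBm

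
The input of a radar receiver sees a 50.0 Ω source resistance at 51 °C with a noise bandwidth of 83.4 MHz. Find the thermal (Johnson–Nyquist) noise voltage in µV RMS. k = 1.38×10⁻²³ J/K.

8.64 µV

T = 51 °C + 273.15 = 324.15 K
V_n = √(4kTRB)
4kTRB = 4 × 1.38×10⁻²³ × 324.15 × 5.00×10¹ × 8.34×10⁷ = 7.46×10⁻¹¹ V²
V_n = √(7.46×10⁻¹¹) = 8.64×10⁻⁶ V = 8.64 µV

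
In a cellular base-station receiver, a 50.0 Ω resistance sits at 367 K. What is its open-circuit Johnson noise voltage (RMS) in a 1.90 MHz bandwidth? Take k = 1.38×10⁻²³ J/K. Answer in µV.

1.39 µV

V_n = √(4kTRB)
4kTRB = 4 × 1.38×10⁻²³ × 367 × 5.00×10¹ × 1.90×10⁶ = 1.92×10⁻¹² V²
V_n = √(1.92×10⁻¹²) = 1.39×10⁻⁶ V = 1.39 µV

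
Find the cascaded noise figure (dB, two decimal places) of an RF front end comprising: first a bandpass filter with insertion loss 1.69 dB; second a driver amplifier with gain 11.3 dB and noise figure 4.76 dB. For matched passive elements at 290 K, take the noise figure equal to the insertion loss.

6.45 dB

Convert to linear (a loss of L dB is a gain of −L dB): F_i = 10^(NF_i/10), G_i = 10^(G_i,dB/10)
  Stage 1: F_1 = 10^(1.69/10) = 1.476, G_1 = 10^(−1.69/10) = 0.6776
  Stage 2: F_2 = 10^(4.76/10) = 2.992, G_2 = 10^(11.3/10) = 13.49
Friis cascade:
  F = 1.476 + (2.992 − 1)/0.6776 = 4.416
NF = 10 log₁₀(4.416) = 6.45 dB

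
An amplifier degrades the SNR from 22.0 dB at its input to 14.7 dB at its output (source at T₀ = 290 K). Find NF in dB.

7.3 dB

NF (dB) = SNR_in(dB) − SNR_out(dB) when the source is at T₀
NF = 22.0 − 14.7 = 7.3 dB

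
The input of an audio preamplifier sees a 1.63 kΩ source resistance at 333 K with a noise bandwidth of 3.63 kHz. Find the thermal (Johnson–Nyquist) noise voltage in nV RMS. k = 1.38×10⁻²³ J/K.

V_n = √(4kTRB)
4kTRB = 4 × 1.38×10⁻²³ × 333 × 1.63×10³ × 3.63×10³ = 1.09×10⁻¹³ V²
V_n = √(1.09×10⁻¹³) = 3.30×10⁻⁷ V = 330 nV

330 nV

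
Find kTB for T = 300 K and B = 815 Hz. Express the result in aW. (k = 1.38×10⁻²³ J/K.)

3.37 aW

P_n = kTB = 1.38×10⁻²³ × 300 × 8.15×10² = 3.37×10⁻¹⁸ W = 3.37 aW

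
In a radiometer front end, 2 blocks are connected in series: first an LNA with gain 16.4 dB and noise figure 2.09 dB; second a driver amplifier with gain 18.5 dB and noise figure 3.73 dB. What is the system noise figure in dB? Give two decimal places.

2.17 dB

Convert to linear (a loss of L dB is a gain of −L dB): F_i = 10^(NF_i/10), G_i = 10^(G_i,dB/10)
  Stage 1: F_1 = 10^(2.09/10) = 1.618, G_1 = 10^(16.4/10) = 43.65
  Stage 2: F_2 = 10^(3.73/10) = 2.360, G_2 = 10^(18.5/10) = 70.79
Friis cascade:
  F = 1.618 + (2.360 − 1)/43.65 = 1.649
NF = 10 log₁₀(1.649) = 2.17 dB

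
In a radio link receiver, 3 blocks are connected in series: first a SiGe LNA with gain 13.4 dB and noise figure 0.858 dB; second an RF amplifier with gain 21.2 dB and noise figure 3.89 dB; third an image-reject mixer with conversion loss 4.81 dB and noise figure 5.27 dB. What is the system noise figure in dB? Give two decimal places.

Convert to linear (a loss of L dB is a gain of −L dB): F_i = 10^(NF_i/10), G_i = 10^(G_i,dB/10)
  Stage 1: F_1 = 10^(0.858/10) = 1.218, G_1 = 10^(13.4/10) = 21.88
  Stage 2: F_2 = 10^(3.89/10) = 2.449, G_2 = 10^(21.2/10) = 131.8
  Stage 3: F_3 = 10^(5.27/10) = 3.365, G_3 = 10^(−4.81/10) = 0.3304
Friis cascade:
  F = 1.218 + (2.449 − 1)/21.88 + (3.365 − 1)/2884 = 1.285
NF = 10 log₁₀(1.285) = 1.09 dB

1.09 dB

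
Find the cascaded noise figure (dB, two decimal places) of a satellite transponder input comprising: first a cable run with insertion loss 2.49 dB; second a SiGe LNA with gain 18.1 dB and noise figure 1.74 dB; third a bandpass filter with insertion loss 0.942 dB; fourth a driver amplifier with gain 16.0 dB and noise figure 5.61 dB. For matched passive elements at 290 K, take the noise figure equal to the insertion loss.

4.39 dB

Convert to linear (a loss of L dB is a gain of −L dB): F_i = 10^(NF_i/10), G_i = 10^(G_i,dB/10)
  Stage 1: F_1 = 10^(2.49/10) = 1.774, G_1 = 10^(−2.49/10) = 0.5636
  Stage 2: F_2 = 10^(1.74/10) = 1.493, G_2 = 10^(18.1/10) = 64.57
  Stage 3: F_3 = 10^(0.942/10) = 1.242, G_3 = 10^(−0.942/10) = 0.8050
  Stage 4: F_4 = 10^(5.61/10) = 3.639, G_4 = 10^(16.0/10) = 39.81
Friis cascade:
  F = 1.774 + (1.493 − 1)/0.5636 + (1.242 − 1)/36.39 + (3.639 − 1)/29.30 = 2.745
NF = 10 log₁₀(2.745) = 4.39 dB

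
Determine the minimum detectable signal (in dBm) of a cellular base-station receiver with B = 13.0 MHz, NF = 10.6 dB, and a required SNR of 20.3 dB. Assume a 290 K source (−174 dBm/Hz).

−72.0 dBm

Sensitivity = −174 + 10 log₁₀(B) + NF + SNR_min
= −174 + 71.14 + 10.6 + 20.3
= −71.96 dBm → −72.0 dBm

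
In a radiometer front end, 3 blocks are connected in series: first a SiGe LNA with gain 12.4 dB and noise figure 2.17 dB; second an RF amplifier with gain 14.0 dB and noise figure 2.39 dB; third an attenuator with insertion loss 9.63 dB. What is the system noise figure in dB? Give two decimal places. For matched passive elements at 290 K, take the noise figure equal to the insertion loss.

Convert to linear (a loss of L dB is a gain of −L dB): F_i = 10^(NF_i/10), G_i = 10^(G_i,dB/10)
  Stage 1: F_1 = 10^(2.17/10) = 1.648, G_1 = 10^(12.4/10) = 17.38
  Stage 2: F_2 = 10^(2.39/10) = 1.734, G_2 = 10^(14.0/10) = 25.12
  Stage 3: F_3 = 10^(9.63/10) = 9.183, G_3 = 10^(−9.63/10) = 0.1089
Friis cascade:
  F = 1.648 + (1.734 − 1)/17.38 + (9.183 − 1)/436.5 = 1.709
NF = 10 log₁₀(1.709) = 2.33 dB

2.33 dB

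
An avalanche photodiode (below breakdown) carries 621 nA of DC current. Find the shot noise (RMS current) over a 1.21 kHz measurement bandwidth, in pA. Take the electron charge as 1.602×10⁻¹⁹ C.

15.5 pA

I_n = √(2qI·B)
2qI·B = 2 × 1.602×10⁻¹⁹ × 6.21×10⁻⁷ × 1.21×10³ = 2.41×10⁻²² A²
I_n = √(2.41×10⁻²²) = 1.55×10⁻¹¹ A = 15.5 pA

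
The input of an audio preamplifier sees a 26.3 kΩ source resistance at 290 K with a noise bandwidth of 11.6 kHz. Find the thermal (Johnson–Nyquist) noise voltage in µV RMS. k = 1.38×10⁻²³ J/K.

2.21 µV

V_n = √(4kTRB)
4kTRB = 4 × 1.38×10⁻²³ × 290 × 2.63×10⁴ × 1.16×10⁴ = 4.88×10⁻¹² V²
V_n = √(4.88×10⁻¹²) = 2.21×10⁻⁶ V = 2.21 µV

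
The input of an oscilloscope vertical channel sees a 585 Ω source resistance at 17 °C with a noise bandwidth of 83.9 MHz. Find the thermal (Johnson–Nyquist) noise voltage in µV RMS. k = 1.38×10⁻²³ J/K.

T = 17 °C + 273.15 = 290.15 K
V_n = √(4kTRB)
4kTRB = 4 × 1.38×10⁻²³ × 290.15 × 5.85×10² × 8.39×10⁷ = 7.86×10⁻¹⁰ V²
V_n = √(7.86×10⁻¹⁰) = 2.80×10⁻⁵ V = 28.0 µV

28.0 µV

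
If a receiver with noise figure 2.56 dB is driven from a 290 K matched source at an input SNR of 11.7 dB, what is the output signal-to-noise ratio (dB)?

By definition F = SNR_in/SNR_out, so in dB: SNR_out = SNR_in − NF
SNR_out = 11.7 − 2.56 = 9.14 dB

9.14 dB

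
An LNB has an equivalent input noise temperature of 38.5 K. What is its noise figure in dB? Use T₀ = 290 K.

F = 1 + T_e/T₀ = 1 + 38.5/290 = 1.13276
NF = 10 log₁₀(1.13276) = 0.541 dB

0.541 dB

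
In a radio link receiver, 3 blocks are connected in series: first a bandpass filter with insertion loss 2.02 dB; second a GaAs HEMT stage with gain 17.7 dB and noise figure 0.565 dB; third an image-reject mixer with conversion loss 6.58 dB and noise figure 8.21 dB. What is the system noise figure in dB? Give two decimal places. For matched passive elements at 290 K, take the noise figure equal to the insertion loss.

Convert to linear (a loss of L dB is a gain of −L dB): F_i = 10^(NF_i/10), G_i = 10^(G_i,dB/10)
  Stage 1: F_1 = 10^(2.02/10) = 1.592, G_1 = 10^(−2.02/10) = 0.6281
  Stage 2: F_2 = 10^(0.565/10) = 1.139, G_2 = 10^(17.7/10) = 58.88
  Stage 3: F_3 = 10^(8.21/10) = 6.622, G_3 = 10^(−6.58/10) = 0.2198
Friis cascade:
  F = 1.592 + (1.139 − 1)/0.6281 + (6.622 − 1)/36.98 = 1.965
NF = 10 log₁₀(1.965) = 2.93 dB

2.93 dB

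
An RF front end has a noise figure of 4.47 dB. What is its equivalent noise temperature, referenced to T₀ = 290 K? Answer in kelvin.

F = 10^(4.47/10) = 2.79898
T_e = (F − 1)·T₀ = (2.79898 − 1) × 290 = 522 K

522 K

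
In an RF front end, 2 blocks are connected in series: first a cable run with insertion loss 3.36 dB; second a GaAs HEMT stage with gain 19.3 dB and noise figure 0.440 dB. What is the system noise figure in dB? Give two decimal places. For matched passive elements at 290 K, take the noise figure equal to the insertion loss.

Convert to linear (a loss of L dB is a gain of −L dB): F_i = 10^(NF_i/10), G_i = 10^(G_i,dB/10)
  Stage 1: F_1 = 10^(3.36/10) = 2.168, G_1 = 10^(−3.36/10) = 0.4613
  Stage 2: F_2 = 10^(0.440/10) = 1.107, G_2 = 10^(19.3/10) = 85.11
Friis cascade:
  F = 2.168 + (1.107 − 1)/0.4613 = 2.399
NF = 10 log₁₀(2.399) = 3.80 dB

3.80 dB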